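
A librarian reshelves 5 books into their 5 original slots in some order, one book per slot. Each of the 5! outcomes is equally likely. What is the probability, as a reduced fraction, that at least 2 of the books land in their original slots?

31/120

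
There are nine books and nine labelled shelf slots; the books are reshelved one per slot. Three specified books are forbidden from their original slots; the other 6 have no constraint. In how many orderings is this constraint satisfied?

Inclusion-exclusion on the 3 forbidden self-matches:
Σ_{j=0}^{3} (-1)^j C(3,j)(9-j)!
= C(3,0)·9! - C(3,1)·8! + C(3,2)·7! - C(3,3)·6!
= 362880 - 120960 + 15120 - 720
= 256320

256320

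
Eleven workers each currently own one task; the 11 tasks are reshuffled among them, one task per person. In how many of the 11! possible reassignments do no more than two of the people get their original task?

36711421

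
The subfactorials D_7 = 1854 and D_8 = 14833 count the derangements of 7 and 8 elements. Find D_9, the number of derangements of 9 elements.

133496

D_9 = (9-1)·(D_8 + D_7) = 8·(14833 + 1854) = 8·16687 = 133496.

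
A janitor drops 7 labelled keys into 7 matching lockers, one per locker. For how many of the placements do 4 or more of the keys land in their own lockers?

92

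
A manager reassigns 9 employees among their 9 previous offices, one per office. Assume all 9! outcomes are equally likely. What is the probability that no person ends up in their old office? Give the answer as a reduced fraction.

16687/45360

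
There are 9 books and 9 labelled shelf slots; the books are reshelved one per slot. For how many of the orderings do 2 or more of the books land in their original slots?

# with exactly i fixed is C(9,i)·!(9-i); sum over i=2..9:
  i=2: C(9,2)·!7 = 36·1854 = 66744
  i=3: C(9,3)·!6 = 84·265 = 22260
  i=4: C(9,4)·!5 = 126·44 = 5544
  i=5: C(9,5)·!4 = 126·9 = 1134
  i=6: C(9,6)·!3 = 84·2 = 168
  i=7: C(9,7)·!2 = 36·1 = 36
  i=8: C(9,8)·!1 = 9·0 = 0
  i=9: C(9,9)·!0 = 1·1 = 1
Total = 95887.

95887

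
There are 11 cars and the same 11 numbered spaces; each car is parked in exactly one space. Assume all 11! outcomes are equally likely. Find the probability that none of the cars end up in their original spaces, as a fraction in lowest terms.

1468457/3991680

Favorable outcomes: !11 = 14684570.
Total outcomes: 11! = 39916800.
Probability = 14684570/39916800 = 1468457/3991680.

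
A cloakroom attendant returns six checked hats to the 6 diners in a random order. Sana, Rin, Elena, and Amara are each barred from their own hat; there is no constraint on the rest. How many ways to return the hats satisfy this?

Let A_j be the event that the j-th constrained one is fixed. By inclusion-exclusion over the 4 events:
Σ_{j=0}^{4} (-1)^j C(4,j)(6-j)!
= C(4,0)·6! - C(4,1)·5! + C(4,2)·4! - C(4,3)·3! + C(4,4)·2!
= 720 - 480 + 144 - 24 + 2
= 362

362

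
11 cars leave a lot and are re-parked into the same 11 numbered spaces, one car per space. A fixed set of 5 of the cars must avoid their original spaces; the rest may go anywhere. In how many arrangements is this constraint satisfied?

Inclusion-exclusion on the 5 forbidden self-matches:
Σ_{j=0}^{5} (-1)^j C(5,j)(11-j)!
= C(5,0)·11! - C(5,1)·10! + C(5,2)·9! - C(5,3)·8! + C(5,4)·7! - C(5,5)·6!
= 39916800 - 18144000 + 3628800 - 403200 + 25200 - 720
= 25022880

25022880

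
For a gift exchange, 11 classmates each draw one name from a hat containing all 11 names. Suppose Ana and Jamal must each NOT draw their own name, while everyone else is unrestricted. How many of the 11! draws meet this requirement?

33022080

Inclusion-exclusion on the 2 forbidden self-matches:
Σ_{j=0}^{2} (-1)^j C(2,j)(11-j)!
= C(2,0)·11! - C(2,1)·10! + C(2,2)·9!
= 39916800 - 7257600 + 362880
= 33022080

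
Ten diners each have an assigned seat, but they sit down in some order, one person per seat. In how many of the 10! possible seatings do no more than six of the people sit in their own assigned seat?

3628514

Sum C(10,i)·!(10-i) for i = 0..6:
  i=0: C(10,0)·!10 = 1·1334961 = 1334961
  i=1: C(10,1)·!9 = 10·133496 = 1334960
  i=2: C(10,2)·!8 = 45·14833 = 667485
  i=3: C(10,3)·!7 = 120·1854 = 222480
  i=4: C(10,4)·!6 = 210·265 = 55650
  i=5: C(10,5)·!5 = 252·44 = 11088
  i=6: C(10,6)·!4 = 210·9 = 1890
Total = 3628514.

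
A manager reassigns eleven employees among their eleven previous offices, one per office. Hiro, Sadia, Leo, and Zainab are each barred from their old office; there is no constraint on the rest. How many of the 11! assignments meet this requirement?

27422640

Let A_j be the event that the j-th constrained one is fixed. By inclusion-exclusion over the 4 events:
Σ_{j=0}^{4} (-1)^j C(4,j)(11-j)!
= C(4,0)·11! - C(4,1)·10! + C(4,2)·9! - C(4,3)·8! + C(4,4)·7!
= 39916800 - 14515200 + 2177280 - 161280 + 5040
= 27422640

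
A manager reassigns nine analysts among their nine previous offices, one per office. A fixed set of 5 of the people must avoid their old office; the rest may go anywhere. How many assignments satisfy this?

Let A_j be the event that the j-th constrained one is fixed. By inclusion-exclusion over the 5 events:
Σ_{j=0}^{5} (-1)^j C(5,j)(9-j)!
= C(5,0)·9! - C(5,1)·8! + C(5,2)·7! - C(5,3)·6! + C(5,4)·5! - C(5,5)·4!
= 362880 - 201600 + 50400 - 7200 + 600 - 24
= 205056

205056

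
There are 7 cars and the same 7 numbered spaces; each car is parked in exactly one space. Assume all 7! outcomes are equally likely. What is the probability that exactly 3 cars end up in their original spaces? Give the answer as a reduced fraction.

Favorable outcomes: C(7,3)·!4 = 35·9 = 315.
Total outcomes: 7! = 5040.
Probability = 315/5040 = 1/16.

1/16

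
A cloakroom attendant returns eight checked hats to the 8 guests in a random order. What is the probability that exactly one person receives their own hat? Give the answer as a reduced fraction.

103/280

Favorable outcomes: C(8,1)·!7 = 8·1854 = 14832.
Total outcomes: 8! = 40320.
Probability = 14832/40320 = 103/280.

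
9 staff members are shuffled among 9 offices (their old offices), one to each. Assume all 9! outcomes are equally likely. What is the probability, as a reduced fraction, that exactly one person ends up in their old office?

Favorable outcomes: C(9,1)·!8 = 9·14833 = 133497.
Total outcomes: 9! = 362880.
Probability = 133497/362880 = 2119/5760.

2119/5760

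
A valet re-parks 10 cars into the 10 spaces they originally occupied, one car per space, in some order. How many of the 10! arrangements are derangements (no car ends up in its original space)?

Recurrence: !10 = 9·(!9 + !8).
!10 = 9·(133496 + 14833) = 9·148329 = 1334961

1334961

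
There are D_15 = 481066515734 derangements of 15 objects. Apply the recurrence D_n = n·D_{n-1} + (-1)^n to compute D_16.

7697064251745

D_16 = 16·481066515734 + 1 = 7697064251745.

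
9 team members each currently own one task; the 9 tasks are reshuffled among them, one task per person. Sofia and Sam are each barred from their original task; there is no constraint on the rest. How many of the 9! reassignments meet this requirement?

Let A_j be the event that the j-th constrained one is fixed. By inclusion-exclusion over the 2 events:
Σ_{j=0}^{2} (-1)^j C(2,j)(9-j)!
= C(2,0)·9! - C(2,1)·8! + C(2,2)·7!
= 362880 - 80640 + 5040
= 287280

287280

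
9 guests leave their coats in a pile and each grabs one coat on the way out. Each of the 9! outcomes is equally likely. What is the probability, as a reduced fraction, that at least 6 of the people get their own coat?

41/72576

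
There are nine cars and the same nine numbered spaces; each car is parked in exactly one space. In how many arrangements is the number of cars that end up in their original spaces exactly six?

Pick the 6 fixed positions: C(9,6) = 84 ways.
The remaining 3 must be deranged: !3 = 2.
Total: 84 × 2 = 168.

168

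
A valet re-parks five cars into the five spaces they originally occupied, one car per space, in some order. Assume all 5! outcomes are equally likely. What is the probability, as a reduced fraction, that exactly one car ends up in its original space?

3/8

Favorable outcomes: C(5,1)·!4 = 5·9 = 45.
Total outcomes: 5! = 120.
Probability = 45/120 = 3/8.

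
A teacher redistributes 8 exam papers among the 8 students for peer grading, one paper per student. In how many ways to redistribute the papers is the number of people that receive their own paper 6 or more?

29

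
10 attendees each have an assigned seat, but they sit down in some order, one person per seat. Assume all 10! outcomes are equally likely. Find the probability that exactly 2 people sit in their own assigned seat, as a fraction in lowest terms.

Favorable outcomes: C(10,2)·!8 = 45·14833 = 667485.
Total outcomes: 10! = 3628800.
Probability = 667485/3628800 = 2119/11520.

2119/11520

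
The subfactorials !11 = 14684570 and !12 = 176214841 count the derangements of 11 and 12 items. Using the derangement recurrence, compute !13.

!13 = (13-1)·(!12 + !11) = 12·(176214841 + 14684570) = 12·190899411 = 2290792932.

2290792932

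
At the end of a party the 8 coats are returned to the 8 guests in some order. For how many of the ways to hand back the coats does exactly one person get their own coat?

14832

Choose which one of the 8 is fixed: C(8,1) = 8.
The other 7 form a derangement: !7 = 1854.
Total: 8 × 1854 = 14832.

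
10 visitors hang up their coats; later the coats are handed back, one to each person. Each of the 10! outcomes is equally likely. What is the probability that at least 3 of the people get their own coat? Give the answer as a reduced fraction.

145697/1814400

Favorable outcomes: Σ_{i≥3} C(10,i)·!(10-i) = 120·1854 + 210·265 + 252·44 + 210·9 + 120·2 + 45·1 + 10·0 + 1·1 = 291394.
Total outcomes: 10! = 3628800.
Probability = 291394/3628800 = 145697/1814400.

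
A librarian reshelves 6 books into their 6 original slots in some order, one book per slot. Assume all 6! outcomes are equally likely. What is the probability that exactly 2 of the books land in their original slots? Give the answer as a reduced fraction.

Favorable outcomes: C(6,2)·!4 = 15·9 = 135.
Total outcomes: 6! = 720.
Probability = 135/720 = 3/16.

3/16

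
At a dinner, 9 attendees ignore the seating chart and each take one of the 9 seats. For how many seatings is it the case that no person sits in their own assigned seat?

133496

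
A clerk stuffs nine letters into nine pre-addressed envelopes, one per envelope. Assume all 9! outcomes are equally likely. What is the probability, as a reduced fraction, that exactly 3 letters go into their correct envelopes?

53/864

Favorable outcomes: C(9,3)·!6 = 84·265 = 22260.
Total outcomes: 9! = 362880.
Probability = 22260/362880 = 53/864.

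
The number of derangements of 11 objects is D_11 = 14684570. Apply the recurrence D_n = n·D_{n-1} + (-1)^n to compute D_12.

176214841

D_12 = 12·14684570 + 1 = 176214841.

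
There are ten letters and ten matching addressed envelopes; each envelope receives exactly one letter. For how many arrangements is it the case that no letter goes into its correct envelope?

1334961

Recurrence: !10 = 10·!9 + (-1)^10.
!10 = 10·133496 + 1 = 1334961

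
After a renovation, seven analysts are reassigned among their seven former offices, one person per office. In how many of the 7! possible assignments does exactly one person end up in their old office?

1855

Pick the single fixed position: C(7,1) = 7 ways.
The remaining 6 must be deranged: !6 = 265.
Total: 7 × 265 = 1855.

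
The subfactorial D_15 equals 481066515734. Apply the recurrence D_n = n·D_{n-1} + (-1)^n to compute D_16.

7697064251745

D_16 = 16·481066515734 + 1 = 7697064251745.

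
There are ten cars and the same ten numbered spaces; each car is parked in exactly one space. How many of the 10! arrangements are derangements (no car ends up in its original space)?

1334961

Use !n = (n-1)(!(n-1) + !(n-2)).
!10 = 9·(133496 + 14833) = 9·148329 = 1334961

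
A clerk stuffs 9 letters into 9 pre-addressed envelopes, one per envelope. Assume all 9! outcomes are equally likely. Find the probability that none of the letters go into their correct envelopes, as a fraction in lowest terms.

16687/45360

Favorable outcomes: !9 = 133496.
Total outcomes: 9! = 362880.
Probability = 133496/362880 = 16687/45360.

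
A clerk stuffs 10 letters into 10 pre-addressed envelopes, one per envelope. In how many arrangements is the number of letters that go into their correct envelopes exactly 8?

45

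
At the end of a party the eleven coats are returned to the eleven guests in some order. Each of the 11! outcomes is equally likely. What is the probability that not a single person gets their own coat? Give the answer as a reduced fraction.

1468457/3991680

Favorable outcomes: !11 = 14684570.
Total outcomes: 11! = 39916800.
Probability = 14684570/39916800 = 1468457/3991680.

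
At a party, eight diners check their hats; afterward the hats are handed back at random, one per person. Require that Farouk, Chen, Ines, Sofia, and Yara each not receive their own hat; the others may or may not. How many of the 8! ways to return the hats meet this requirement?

Inclusion-exclusion on the 5 forbidden self-matches:
Σ_{j=0}^{5} (-1)^j C(5,j)(8-j)!
= C(5,0)·8! - C(5,1)·7! + C(5,2)·6! - C(5,3)·5! + C(5,4)·4! - C(5,5)·3!
= 40320 - 25200 + 7200 - 1200 + 120 - 6
= 21234

21234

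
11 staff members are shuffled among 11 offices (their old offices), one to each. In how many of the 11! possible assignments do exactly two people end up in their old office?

Choose which 2 of the 11 are fixed: C(11,2) = 55.
The other 9 form a derangement: !9 = 133496.
Total: 55 × 133496 = 7342280.

7342280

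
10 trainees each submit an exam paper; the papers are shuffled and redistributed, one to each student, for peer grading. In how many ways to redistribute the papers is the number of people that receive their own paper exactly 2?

667485

Choose which 2 of the 10 are fixed: C(10,2) = 45.
The remaining 8 must be deranged: !8 = 14833.
Total: 45 × 14833 = 667485.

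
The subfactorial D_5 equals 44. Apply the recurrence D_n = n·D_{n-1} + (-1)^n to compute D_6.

D_6 = 6·44 + 1 = 265.

265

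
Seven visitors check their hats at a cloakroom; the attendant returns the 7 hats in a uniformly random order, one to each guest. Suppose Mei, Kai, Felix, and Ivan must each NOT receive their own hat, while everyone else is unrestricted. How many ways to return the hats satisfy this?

2790

Inclusion-exclusion on the 4 forbidden self-matches:
Σ_{j=0}^{4} (-1)^j C(4,j)(7-j)!
= C(4,0)·7! - C(4,1)·6! + C(4,2)·5! - C(4,3)·4! + C(4,4)·3!
= 5040 - 2880 + 720 - 96 + 6
= 2790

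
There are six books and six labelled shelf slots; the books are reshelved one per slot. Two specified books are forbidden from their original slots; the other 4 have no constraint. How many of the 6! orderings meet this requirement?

504

Inclusion-exclusion on the 2 forbidden self-matches:
Σ_{j=0}^{2} (-1)^j C(2,j)(6-j)!
= C(2,0)·6! - C(2,1)·5! + C(2,2)·4!
= 720 - 240 + 24
= 504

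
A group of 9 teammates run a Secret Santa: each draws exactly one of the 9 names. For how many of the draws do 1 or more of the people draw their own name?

229384

Sum C(9,i)·!(9-i) for i = 1..9:
  i=1: C(9,1)·!8 = 9·14833 = 133497
  i=2: C(9,2)·!7 = 36·1854 = 66744
  i=3: C(9,3)·!6 = 84·265 = 22260
  i=4: C(9,4)·!5 = 126·44 = 5544
  i=5: C(9,5)·!4 = 126·9 = 1134
  i=6: C(9,6)·!3 = 84·2 = 168
  i=7: C(9,7)·!2 = 36·1 = 36
  i=8: C(9,8)·!1 = 9·0 = 0
  i=9: C(9,9)·!0 = 1·1 = 1
Total = 229384.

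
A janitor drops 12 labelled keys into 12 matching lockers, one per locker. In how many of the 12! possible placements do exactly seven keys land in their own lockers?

Pick the 7 fixed positions: C(12,7) = 792 ways.
The other 5 form a derangement: !5 = 44.
Total: 792 × 44 = 34848.

34848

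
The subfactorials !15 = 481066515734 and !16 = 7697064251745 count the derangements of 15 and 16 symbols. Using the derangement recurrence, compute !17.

130850092279664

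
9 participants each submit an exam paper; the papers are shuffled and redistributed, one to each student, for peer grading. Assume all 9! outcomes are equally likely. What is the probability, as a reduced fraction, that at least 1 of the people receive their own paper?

28673/45360

Favorable outcomes: Σ_{i≥1} C(9,i)·!(9-i) = 9·14833 + 36·1854 + 84·265 + 126·44 + 126·9 + 84·2 + 36·1 + 9·0 + 1·1 = 229384.
Total outcomes: 9! = 362880.
Probability = 229384/362880 = 28673/45360.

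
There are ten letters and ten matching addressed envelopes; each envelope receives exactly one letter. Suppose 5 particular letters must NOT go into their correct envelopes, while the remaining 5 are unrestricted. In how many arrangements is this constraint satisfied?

Inclusion-exclusion on the 5 forbidden self-matches:
Σ_{j=0}^{5} (-1)^j C(5,j)(10-j)!
= C(5,0)·10! - C(5,1)·9! + C(5,2)·8! - C(5,3)·7! + C(5,4)·6! - C(5,5)·5!
= 3628800 - 1814400 + 403200 - 50400 + 3600 - 120
= 2170680

2170680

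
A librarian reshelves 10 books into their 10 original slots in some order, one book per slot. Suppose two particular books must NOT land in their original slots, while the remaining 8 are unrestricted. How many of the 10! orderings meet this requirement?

2943360

Inclusion-exclusion on the 2 forbidden self-matches:
Σ_{j=0}^{2} (-1)^j C(2,j)(10-j)!
= C(2,0)·10! - C(2,1)·9! + C(2,2)·8!
= 3628800 - 725760 + 40320
= 2943360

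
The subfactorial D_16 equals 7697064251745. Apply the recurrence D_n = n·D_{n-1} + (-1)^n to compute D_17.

D_17 = 17·7697064251745 - 1 = 130850092279664.

130850092279664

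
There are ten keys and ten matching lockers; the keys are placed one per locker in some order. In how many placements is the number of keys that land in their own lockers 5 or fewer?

Sum C(10,i)·!(10-i) for i = 0..5:
  i=0: C(10,0)·!10 = 1·1334961 = 1334961
  i=1: C(10,1)·!9 = 10·133496 = 1334960
  i=2: C(10,2)·!8 = 45·14833 = 667485
  i=3: C(10,3)·!7 = 120·1854 = 222480
  i=4: C(10,4)·!6 = 210·265 = 55650
  i=5: C(10,5)·!5 = 252·44 = 11088
Total = 3626624.

3626624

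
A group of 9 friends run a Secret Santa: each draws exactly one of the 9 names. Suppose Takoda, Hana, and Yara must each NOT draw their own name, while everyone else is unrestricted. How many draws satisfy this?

Inclusion-exclusion on the 3 forbidden self-matches:
Σ_{j=0}^{3} (-1)^j C(3,j)(9-j)!
= C(3,0)·9! - C(3,1)·8! + C(3,2)·7! - C(3,3)·6!
= 362880 - 120960 + 15120 - 720
= 256320

256320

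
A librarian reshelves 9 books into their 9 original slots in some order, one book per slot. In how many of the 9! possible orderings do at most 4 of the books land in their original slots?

361541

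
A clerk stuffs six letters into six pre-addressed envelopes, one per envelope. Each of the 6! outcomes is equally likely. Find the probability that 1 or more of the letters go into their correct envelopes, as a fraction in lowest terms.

Favorable outcomes: Σ_{i≥1} C(6,i)·!(6-i) = 6·44 + 15·9 + 20·2 + 15·1 + 6·0 + 1·1 = 455.
Total outcomes: 6! = 720.
Probability = 455/720 = 91/144.

91/144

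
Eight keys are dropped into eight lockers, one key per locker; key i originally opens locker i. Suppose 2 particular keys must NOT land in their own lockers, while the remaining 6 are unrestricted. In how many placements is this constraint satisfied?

Inclusion-exclusion on the 2 forbidden self-matches:
Σ_{j=0}^{2} (-1)^j C(2,j)(8-j)!
= C(2,0)·8! - C(2,1)·7! + C(2,2)·6!
= 40320 - 10080 + 720
= 30960

30960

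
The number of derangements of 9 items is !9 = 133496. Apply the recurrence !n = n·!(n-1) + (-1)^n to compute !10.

1334961

!10 = 10·133496 + 1 = 1334961.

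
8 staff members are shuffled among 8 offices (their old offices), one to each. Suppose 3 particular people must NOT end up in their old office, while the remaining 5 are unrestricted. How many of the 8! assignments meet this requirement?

Inclusion-exclusion on the 3 forbidden self-matches:
Σ_{j=0}^{3} (-1)^j C(3,j)(8-j)!
= C(3,0)·8! - C(3,1)·7! + C(3,2)·6! - C(3,3)·5!
= 40320 - 15120 + 2160 - 120
= 27240

27240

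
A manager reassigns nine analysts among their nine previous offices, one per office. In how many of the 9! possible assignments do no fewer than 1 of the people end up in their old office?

229384

# with exactly i fixed is C(9,i)·!(9-i); sum over i=1..9:
  i=1: C(9,1)·!8 = 9·14833 = 133497
  i=2: C(9,2)·!7 = 36·1854 = 66744
  i=3: C(9,3)·!6 = 84·265 = 22260
  i=4: C(9,4)·!5 = 126·44 = 5544
  i=5: C(9,5)·!4 = 126·9 = 1134
  i=6: C(9,6)·!3 = 84·2 = 168
  i=7: C(9,7)·!2 = 36·1 = 36
  i=8: C(9,8)·!1 = 9·0 = 0
  i=9: C(9,9)·!0 = 1·1 = 1
Total = 229384.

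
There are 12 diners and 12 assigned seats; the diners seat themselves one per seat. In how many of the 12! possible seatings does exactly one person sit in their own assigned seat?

176214840

Pick the single fixed position: C(12,1) = 12 ways.
The remaining 11 must be deranged: !11 = 14684570.
Total: 12 × 14684570 = 176214840.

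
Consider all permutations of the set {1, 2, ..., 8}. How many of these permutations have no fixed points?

!8 is the nearest integer to 8!/e.
8! = 40320, and 40320/e ≈ 14832.90, so !8 = 14833.

14833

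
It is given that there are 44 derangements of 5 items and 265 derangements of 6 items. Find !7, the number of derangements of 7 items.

1854

!7 = (7-1)·(!6 + !5) = 6·(265 + 44) = 6·309 = 1854.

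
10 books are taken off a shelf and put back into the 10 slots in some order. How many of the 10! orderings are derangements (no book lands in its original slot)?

1334961

The subfactorial !10 = [10!/e] (nearest integer).
10! = 3628800, and 3628800/e ≈ 1334960.92, so !10 = 1334961.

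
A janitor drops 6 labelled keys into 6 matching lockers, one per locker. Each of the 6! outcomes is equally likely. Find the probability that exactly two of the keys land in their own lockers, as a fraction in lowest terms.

Favorable outcomes: C(6,2)·!4 = 15·9 = 135.
Total outcomes: 6! = 720.
Probability = 135/720 = 3/16.

3/16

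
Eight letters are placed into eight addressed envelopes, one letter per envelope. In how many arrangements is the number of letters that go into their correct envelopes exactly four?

630

Choose which 4 of the 8 are fixed: C(8,4) = 70.
The other 4 form a derangement: !4 = 9.
Total: 70 × 9 = 630.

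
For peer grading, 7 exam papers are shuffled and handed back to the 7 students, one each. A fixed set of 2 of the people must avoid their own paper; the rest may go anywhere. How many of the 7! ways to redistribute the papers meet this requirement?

Inclusion-exclusion on the 2 forbidden self-matches:
Σ_{j=0}^{2} (-1)^j C(2,j)(7-j)!
= C(2,0)·7! - C(2,1)·6! + C(2,2)·5!
= 5040 - 1440 + 120
= 3720

3720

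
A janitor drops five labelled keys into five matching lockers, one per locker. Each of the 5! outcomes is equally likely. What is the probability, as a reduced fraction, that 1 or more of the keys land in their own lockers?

19/30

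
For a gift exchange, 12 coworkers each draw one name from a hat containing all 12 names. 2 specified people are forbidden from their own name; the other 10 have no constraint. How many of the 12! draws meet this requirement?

Let A_j be the event that the j-th constrained one is fixed. By inclusion-exclusion over the 2 events:
Σ_{j=0}^{2} (-1)^j C(2,j)(12-j)!
= C(2,0)·12! - C(2,1)·11! + C(2,2)·10!
= 479001600 - 79833600 + 3628800
= 402796800

402796800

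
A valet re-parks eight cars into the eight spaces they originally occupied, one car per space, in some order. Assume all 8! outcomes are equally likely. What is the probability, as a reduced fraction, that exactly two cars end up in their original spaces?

53/288

Favorable outcomes: C(8,2)·!6 = 28·265 = 7420.
Total outcomes: 8! = 40320.
Probability = 7420/40320 = 53/288.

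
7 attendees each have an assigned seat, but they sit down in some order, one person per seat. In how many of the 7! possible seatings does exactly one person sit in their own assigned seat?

1855

Choose which one of the 7 is fixed: C(7,1) = 7.
The other 6 form a derangement: !6 = 265.
Total: 7 × 265 = 1855.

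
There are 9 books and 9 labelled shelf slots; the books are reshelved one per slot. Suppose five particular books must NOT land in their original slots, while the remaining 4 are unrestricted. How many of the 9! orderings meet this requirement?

205056

Inclusion-exclusion on the 5 forbidden self-matches:
Σ_{j=0}^{5} (-1)^j C(5,j)(9-j)!
= C(5,0)·9! - C(5,1)·8! + C(5,2)·7! - C(5,3)·6! + C(5,4)·5! - C(5,5)·4!
= 362880 - 201600 + 50400 - 7200 + 600 - 24
= 205056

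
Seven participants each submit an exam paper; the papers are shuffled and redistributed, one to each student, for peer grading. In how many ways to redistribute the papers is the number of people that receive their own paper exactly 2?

Pick the 2 fixed positions: C(7,2) = 21 ways.
The other 5 form a derangement: !5 = 44.
Total: 21 × 44 = 924.

924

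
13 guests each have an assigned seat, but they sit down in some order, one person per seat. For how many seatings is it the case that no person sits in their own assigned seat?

2290792932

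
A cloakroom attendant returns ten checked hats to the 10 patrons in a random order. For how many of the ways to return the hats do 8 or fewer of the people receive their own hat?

Sum C(10,i)·!(10-i) for i = 0..8:
  i=0: C(10,0)·!10 = 1·1334961 = 1334961
  i=1: C(10,1)·!9 = 10·133496 = 1334960
  i=2: C(10,2)·!8 = 45·14833 = 667485
  i=3: C(10,3)·!7 = 120·1854 = 222480
  i=4: C(10,4)·!6 = 210·265 = 55650
  i=5: C(10,5)·!5 = 252·44 = 11088
  i=6: C(10,6)·!4 = 210·9 = 1890
  i=7: C(10,7)·!3 = 120·2 = 240
  i=8: C(10,8)·!2 = 45·1 = 45
Total = 3628799.

3628799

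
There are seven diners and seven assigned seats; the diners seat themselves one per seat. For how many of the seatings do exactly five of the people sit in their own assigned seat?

21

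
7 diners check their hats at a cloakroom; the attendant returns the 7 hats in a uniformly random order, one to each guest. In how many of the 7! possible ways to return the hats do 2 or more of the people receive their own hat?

Sum C(7,i)·!(7-i) for i = 2..7:
  i=2: C(7,2)·!5 = 21·44 = 924
  i=3: C(7,3)·!4 = 35·9 = 315
  i=4: C(7,4)·!3 = 35·2 = 70
  i=5: C(7,5)·!2 = 21·1 = 21
  i=6: C(7,6)·!1 = 7·0 = 0
  i=7: C(7,7)·!0 = 1·1 = 1
Total = 1331.

1331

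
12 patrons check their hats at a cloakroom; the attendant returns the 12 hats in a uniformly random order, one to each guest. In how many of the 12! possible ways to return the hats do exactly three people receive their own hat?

29369120

Choose which 3 of the 12 are fixed: C(12,3) = 220.
The remaining 9 must be deranged: !9 = 133496.
Total: 220 × 133496 = 29369120.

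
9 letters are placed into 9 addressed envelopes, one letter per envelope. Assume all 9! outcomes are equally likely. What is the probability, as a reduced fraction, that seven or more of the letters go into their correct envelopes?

37/362880

Favorable outcomes: Σ_{i≥7} C(9,i)·!(9-i) = 36·1 + 9·0 + 1·1 = 37.
Total outcomes: 9! = 362880.
Probability = 37/362880 = 37/362880.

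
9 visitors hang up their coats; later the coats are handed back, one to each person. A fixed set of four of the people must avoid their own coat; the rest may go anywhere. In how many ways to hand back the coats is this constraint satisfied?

229080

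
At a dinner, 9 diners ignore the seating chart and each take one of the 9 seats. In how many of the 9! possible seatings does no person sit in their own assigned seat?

Use !n = (n-1)(!(n-1) + !(n-2)).
!9 = 8·(14833 + 1854) = 8·16687 = 133496

133496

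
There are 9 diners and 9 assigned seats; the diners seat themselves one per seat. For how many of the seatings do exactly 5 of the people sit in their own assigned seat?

Choose which 5 of the 9 are fixed: C(9,5) = 126.
The other 4 form a derangement: !4 = 9.
Total: 126 × 9 = 1134.

1134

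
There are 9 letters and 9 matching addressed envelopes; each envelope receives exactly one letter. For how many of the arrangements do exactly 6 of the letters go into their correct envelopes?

168

Choose which 6 of the 9 are fixed: C(9,6) = 84.
The other 3 form a derangement: !3 = 2.
Total: 84 × 2 = 168.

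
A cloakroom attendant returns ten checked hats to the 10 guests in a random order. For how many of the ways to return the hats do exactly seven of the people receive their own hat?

240

Pick the 7 fixed positions: C(10,7) = 120 ways.
The remaining 3 must be deranged: !3 = 2.
Total: 120 × 2 = 240.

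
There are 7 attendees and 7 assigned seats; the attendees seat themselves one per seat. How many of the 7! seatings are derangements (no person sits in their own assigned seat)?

1854

!7 is the nearest integer to 7!/e.
7! = 5040, and 5040/e ≈ 1854.11, so !7 = 1854.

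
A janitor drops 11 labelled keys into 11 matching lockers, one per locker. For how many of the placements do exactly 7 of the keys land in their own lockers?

2970

Choose which 7 of the 11 are fixed: C(11,7) = 330.
The remaining 4 must be deranged: !4 = 9.
Total: 330 × 9 = 2970.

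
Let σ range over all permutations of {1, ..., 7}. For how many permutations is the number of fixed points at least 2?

1331

Sum C(7,i)·!(7-i) for i = 2..7:
  i=2: C(7,2)·!5 = 21·44 = 924
  i=3: C(7,3)·!4 = 35·9 = 315
  i=4: C(7,4)·!3 = 35·2 = 70
  i=5: C(7,5)·!2 = 21·1 = 21
  i=6: C(7,6)·!1 = 7·0 = 0
  i=7: C(7,7)·!0 = 1·1 = 1
Total = 1331.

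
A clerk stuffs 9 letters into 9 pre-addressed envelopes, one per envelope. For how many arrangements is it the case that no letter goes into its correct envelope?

Use !n = n·!(n-1) + (-1)^n.
!9 = 9·14833 - 1 = 133496

133496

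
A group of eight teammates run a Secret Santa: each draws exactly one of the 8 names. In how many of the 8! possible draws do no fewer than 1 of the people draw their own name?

Sum C(8,i)·!(8-i) for i = 1..8:
  i=1: C(8,1)·!7 = 8·1854 = 14832
  i=2: C(8,2)·!6 = 28·265 = 7420
  i=3: C(8,3)·!5 = 56·44 = 2464
  i=4: C(8,4)·!4 = 70·9 = 630
  i=5: C(8,5)·!3 = 56·2 = 112
  i=6: C(8,6)·!2 = 28·1 = 28
  i=7: C(8,7)·!1 = 8·0 = 0
  i=8: C(8,8)·!0 = 1·1 = 1
Total = 25487.

25487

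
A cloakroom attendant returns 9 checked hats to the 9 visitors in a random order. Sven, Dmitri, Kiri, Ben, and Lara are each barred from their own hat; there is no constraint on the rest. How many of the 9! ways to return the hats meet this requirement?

205056

Let A_j be the event that the j-th constrained one is fixed. By inclusion-exclusion over the 5 events:
Σ_{j=0}^{5} (-1)^j C(5,j)(9-j)!
= C(5,0)·9! - C(5,1)·8! + C(5,2)·7! - C(5,3)·6! + C(5,4)·5! - C(5,5)·4!
= 362880 - 201600 + 50400 - 7200 + 600 - 24
= 205056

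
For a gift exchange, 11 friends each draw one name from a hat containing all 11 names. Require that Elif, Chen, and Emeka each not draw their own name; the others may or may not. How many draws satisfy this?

30078720

Inclusion-exclusion on the 3 forbidden self-matches:
Σ_{j=0}^{3} (-1)^j C(3,j)(11-j)!
= C(3,0)·11! - C(3,1)·10! + C(3,2)·9! - C(3,3)·8!
= 39916800 - 10886400 + 1088640 - 40320
= 30078720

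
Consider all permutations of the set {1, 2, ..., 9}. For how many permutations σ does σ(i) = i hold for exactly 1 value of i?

133497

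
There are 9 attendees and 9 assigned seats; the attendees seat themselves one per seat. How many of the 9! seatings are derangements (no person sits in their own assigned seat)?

133496

Use !n = (n-1)(!(n-1) + !(n-2)).
!9 = 8·(14833 + 1854) = 8·16687 = 133496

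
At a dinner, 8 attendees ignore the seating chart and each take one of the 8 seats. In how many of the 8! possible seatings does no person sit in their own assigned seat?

14833

Recurrence: !8 = 7·(!7 + !6).
!8 = 7·(1854 + 265) = 7·2119 = 14833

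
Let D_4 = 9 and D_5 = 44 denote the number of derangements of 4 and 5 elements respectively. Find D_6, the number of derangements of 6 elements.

265

D_6 = (6-1)·(D_5 + D_4) = 5·(44 + 9) = 5·53 = 265.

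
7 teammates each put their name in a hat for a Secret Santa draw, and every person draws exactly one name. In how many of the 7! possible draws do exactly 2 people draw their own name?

924

Pick the 2 fixed positions: C(7,2) = 21 ways.
The other 5 form a derangement: !5 = 44.
Total: 21 × 44 = 924.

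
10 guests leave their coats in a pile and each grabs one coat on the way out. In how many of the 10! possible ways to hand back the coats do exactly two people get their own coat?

667485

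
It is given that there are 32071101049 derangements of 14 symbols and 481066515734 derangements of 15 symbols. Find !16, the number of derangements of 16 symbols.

7697064251745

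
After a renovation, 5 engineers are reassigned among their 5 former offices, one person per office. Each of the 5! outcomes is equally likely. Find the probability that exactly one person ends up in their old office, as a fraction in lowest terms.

Favorable outcomes: C(5,1)·!4 = 5·9 = 45.
Total outcomes: 5! = 120.
Probability = 45/120 = 3/8.

3/8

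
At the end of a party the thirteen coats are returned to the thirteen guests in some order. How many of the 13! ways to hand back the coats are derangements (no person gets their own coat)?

2290792932

The number of derangements of 13 is !13 = Σ_{k=0}^{13} (-1)^k·13!/k!
= 13! - 13!/1! + 13!/2! - 13!/3! + 13!/4! - 13!/5! + 13!/6! - 13!/7! + 13!/8! - 13!/9! + 13!/10! - 13!/11! + 13!/12! - 13!/13!
= 6227020800 - 6227020800 + 3113510400 - 1037836800 + 259459200 - 51891840 + 8648640 - 1235520 + 154440 - 17160 + 1716 - 156 + 13 - 1
= 2290792932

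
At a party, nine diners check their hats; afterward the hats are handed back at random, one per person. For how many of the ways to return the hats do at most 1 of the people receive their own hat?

266993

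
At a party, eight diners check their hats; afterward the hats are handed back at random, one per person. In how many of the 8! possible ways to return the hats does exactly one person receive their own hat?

14832

Choose which one of the 8 is fixed: C(8,1) = 8.
The remaining 7 must be deranged: !7 = 1854.
Total: 8 × 1854 = 14832.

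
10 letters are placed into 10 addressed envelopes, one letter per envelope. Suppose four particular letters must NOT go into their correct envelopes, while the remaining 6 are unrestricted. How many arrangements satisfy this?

Inclusion-exclusion on the 4 forbidden self-matches:
Σ_{j=0}^{4} (-1)^j C(4,j)(10-j)!
= C(4,0)·10! - C(4,1)·9! + C(4,2)·8! - C(4,3)·7! + C(4,4)·6!
= 3628800 - 1451520 + 241920 - 20160 + 720
= 2399760

2399760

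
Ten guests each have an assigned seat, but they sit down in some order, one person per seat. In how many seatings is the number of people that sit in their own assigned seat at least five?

13264

Sum C(10,i)·!(10-i) for i = 5..10:
  i=5: C(10,5)·!5 = 252·44 = 11088
  i=6: C(10,6)·!4 = 210·9 = 1890
  i=7: C(10,7)·!3 = 120·2 = 240
  i=8: C(10,8)·!2 = 45·1 = 45
  i=9: C(10,9)·!1 = 10·0 = 0
  i=10: C(10,10)·!0 = 1·1 = 1
Total = 13264.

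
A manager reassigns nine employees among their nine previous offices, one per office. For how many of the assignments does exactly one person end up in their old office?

Pick the single fixed position: C(9,1) = 9 ways.
The remaining 8 must be deranged: !8 = 14833.
Total: 9 × 14833 = 133497.

133497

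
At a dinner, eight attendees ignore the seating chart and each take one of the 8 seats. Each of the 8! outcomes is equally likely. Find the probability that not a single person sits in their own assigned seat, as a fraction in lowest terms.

Favorable outcomes: !8 = 14833.
Total outcomes: 8! = 40320.
Probability = 14833/40320 = 2119/5760.

2119/5760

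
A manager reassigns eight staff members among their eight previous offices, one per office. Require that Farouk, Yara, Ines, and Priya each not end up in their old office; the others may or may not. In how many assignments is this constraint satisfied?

24024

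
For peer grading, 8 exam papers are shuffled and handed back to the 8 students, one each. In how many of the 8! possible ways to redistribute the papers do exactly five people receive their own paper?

112

Choose which 5 of the 8 are fixed: C(8,5) = 56.
The other 3 form a derangement: !3 = 2.
Total: 56 × 2 = 112.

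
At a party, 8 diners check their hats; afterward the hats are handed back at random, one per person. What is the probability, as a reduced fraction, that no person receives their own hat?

Favorable outcomes: !8 = 14833.
Total outcomes: 8! = 40320.
Probability = 14833/40320 = 2119/5760.

2119/5760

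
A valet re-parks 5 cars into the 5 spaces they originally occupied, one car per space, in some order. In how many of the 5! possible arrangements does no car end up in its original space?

Use !n = (n-1)(!(n-1) + !(n-2)).
!5 = 4·(9 + 2) = 4·11 = 44

44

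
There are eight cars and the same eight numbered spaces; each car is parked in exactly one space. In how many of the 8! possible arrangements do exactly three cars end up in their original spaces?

2464

Pick the 3 fixed positions: C(8,3) = 56 ways.
The other 5 form a derangement: !5 = 44.
Total: 56 × 44 = 2464.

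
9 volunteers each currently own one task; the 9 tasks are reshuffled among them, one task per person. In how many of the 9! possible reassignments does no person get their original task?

133496

Recurrence: !9 = 8·(!8 + !7).
!9 = 8·(14833 + 1854) = 8·16687 = 133496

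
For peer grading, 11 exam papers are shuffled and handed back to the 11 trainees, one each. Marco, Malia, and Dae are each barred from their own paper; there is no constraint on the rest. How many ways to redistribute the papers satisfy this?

Let A_j be the event that the j-th constrained one is fixed. By inclusion-exclusion over the 3 events:
Σ_{j=0}^{3} (-1)^j C(3,j)(11-j)!
= C(3,0)·11! - C(3,1)·10! + C(3,2)·9! - C(3,3)·8!
= 39916800 - 10886400 + 1088640 - 40320
= 30078720

30078720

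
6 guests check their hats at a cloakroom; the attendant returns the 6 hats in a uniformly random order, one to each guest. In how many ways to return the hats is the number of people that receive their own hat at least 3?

56

Sum C(6,i)·!(6-i) for i = 3..6:
  i=3: C(6,3)·!3 = 20·2 = 40
  i=4: C(6,4)·!2 = 15·1 = 15
  i=5: C(6,5)·!1 = 6·0 = 0
  i=6: C(6,6)·!0 = 1·1 = 1
Total = 56.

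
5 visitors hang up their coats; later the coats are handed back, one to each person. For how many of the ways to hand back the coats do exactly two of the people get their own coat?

20

Pick the 2 fixed positions: C(5,2) = 10 ways.
The remaining 3 must be deranged: !3 = 2.
Total: 10 × 2 = 20.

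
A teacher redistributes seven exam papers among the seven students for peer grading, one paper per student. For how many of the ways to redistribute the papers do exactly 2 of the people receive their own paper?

924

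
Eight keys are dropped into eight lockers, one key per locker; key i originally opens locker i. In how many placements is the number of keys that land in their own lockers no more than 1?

29665

Sum C(8,i)·!(8-i) for i = 0..1:
  i=0: C(8,0)·!8 = 1·14833 = 14833
  i=1: C(8,1)·!7 = 8·1854 = 14832
Total = 29665.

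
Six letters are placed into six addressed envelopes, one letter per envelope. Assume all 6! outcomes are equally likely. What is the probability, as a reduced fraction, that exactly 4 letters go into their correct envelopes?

1/48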